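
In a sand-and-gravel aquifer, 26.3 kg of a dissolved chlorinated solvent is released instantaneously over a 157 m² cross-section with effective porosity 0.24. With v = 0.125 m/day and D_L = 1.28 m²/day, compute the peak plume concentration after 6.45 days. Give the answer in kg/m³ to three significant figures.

0.0685 kg/m³

The peak of an instantaneous 1D plume sits at x = vt; there the Gaussian factor is 1 and C_max = M/(n_e·A·√(4πDt)), where n_e·A is the pore area the mass is dissolved in.
√(4πDt) = √(4π × 1.28 × 6.45) = 10.19 m, so C_max = 26.3/(0.24 × 157 × 10.19) = 0.0685 kg/m³.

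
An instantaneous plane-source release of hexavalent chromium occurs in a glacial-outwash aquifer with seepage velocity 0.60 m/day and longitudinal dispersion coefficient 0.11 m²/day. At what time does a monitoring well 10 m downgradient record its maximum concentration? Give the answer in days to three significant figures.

For the 1D instantaneous-source solution, setting ∂C/∂t = 0 at fixed x gives v²t² + 2Dt − x² = 0, so t = (√(D² + v²x²) − D)/v².
√(D² + v²x²) = √(0.11² + 0.60² × 10²) = 6.001; v² = 0.36.
t = (6.001 − 0.11)/0.36 = 16.4 days (vs. the pure-advection estimate x/v = 16.7 d).

16.4 days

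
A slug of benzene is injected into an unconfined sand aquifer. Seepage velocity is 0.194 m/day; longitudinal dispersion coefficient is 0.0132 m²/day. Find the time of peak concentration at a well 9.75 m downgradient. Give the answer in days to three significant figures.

49.9 days

For the 1D instantaneous-source solution, setting ∂C/∂t = 0 at fixed x gives v²t² + 2Dt − x² = 0, so t = (√(D² + v²x²) − D)/v².
√(D² + v²x²) = √(0.0132² + 0.194² × 9.75²) = 1.892; v² = 0.037636.
t = (1.892 − 0.0132)/0.037636 = 49.9 days (vs. the pure-advection estimate x/v = 50.3 d).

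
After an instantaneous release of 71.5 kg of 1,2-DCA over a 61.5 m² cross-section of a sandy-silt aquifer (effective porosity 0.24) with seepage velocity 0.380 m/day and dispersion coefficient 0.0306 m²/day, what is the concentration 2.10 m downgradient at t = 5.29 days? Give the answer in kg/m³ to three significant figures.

3.35 kg/m³

For an instantaneous plane source, C(x,t) = M/(n_e·A·√(4πDt)) · exp(−(x−vt)²/(4Dt)), with n_e·A the pore (flow) area.
Plume center vt = 0.380 × 5.29 = 2.0102 m, so the well at 2.10 m is 0.0898 m downgradient of the peak.
√(4πDt) = 1.426 m, giving peak height M/(n_e·A·√(4πDt)) = 71.5/(0.24 × 61.5 × 1.426) = 3.397 kg/m³.
(x−vt)²/(4Dt) = (0.0898)²/(4 × 0.0306 × 5.29) = 0.01245; exp(−0.01245) = 0.9876.
C = 3.397 × 0.9876 = 3.35 kg/m³.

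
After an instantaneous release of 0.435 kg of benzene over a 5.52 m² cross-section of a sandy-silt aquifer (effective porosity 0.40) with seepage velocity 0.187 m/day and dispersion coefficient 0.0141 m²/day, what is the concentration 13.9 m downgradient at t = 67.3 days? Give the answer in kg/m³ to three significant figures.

For an instantaneous plane source, C(x,t) = M/(n_e·A·√(4πDt)) · exp(−(x−vt)²/(4Dt)), with n_e·A the pore (flow) area.
Plume center vt = 0.187 × 67.3 = 12.5851 m, so the well at 13.9 m is 1.3149 m downgradient of the peak.
√(4πDt) = 3.453 m, giving peak height M/(n_e·A·√(4πDt)) = 0.435/(0.40 × 5.52 × 3.453) = 0.05705 kg/m³.
(x−vt)²/(4Dt) = (1.3149)²/(4 × 0.0141 × 67.3) = 0.4555; exp(−0.4555) = 0.6341.
C = 0.05705 × 0.6341 = 0.0362 kg/m³.

0.0362 kg/m³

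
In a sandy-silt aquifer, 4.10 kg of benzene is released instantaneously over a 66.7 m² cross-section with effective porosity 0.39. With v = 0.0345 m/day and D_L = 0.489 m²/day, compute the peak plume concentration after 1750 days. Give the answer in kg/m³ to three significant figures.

The peak of an instantaneous 1D plume sits at x = vt; there the Gaussian factor is 1 and C_max = M/(n_e·A·√(4πDt)), where n_e·A is the pore area the mass is dissolved in.
√(4πDt) = √(4π × 0.489 × 1750) = 103.7 m, so C_max = 4.10/(0.39 × 66.7 × 103.7) = 0.00152 kg/m³.

0.00152 kg/m³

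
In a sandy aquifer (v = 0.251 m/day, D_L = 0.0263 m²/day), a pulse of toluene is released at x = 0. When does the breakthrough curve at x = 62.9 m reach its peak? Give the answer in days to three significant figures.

250 days

For the 1D instantaneous-source solution, setting ∂C/∂t = 0 at fixed x gives v²t² + 2Dt − x² = 0, so t = (√(D² + v²x²) − D)/v².
√(D² + v²x²) = √(0.0263² + 0.251² × 62.9²) = 15.79; v² = 0.063001.
t = (15.79 − 0.0263)/0.063001 = 250 days (vs. the pure-advection estimate x/v = 251 d).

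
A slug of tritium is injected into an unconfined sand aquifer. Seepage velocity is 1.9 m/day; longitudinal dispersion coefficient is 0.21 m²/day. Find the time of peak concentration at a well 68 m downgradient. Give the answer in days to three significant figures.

35.7 days

For the 1D instantaneous-source solution, setting ∂C/∂t = 0 at fixed x gives v²t² + 2Dt − x² = 0, so t = (√(D² + v²x²) − D)/v².
√(D² + v²x²) = √(0.21² + 1.9² × 68²) = 129.2; v² = 3.61.
t = (129.2 − 0.21)/3.61 = 35.7 days (vs. the pure-advection estimate x/v = 35.8 d).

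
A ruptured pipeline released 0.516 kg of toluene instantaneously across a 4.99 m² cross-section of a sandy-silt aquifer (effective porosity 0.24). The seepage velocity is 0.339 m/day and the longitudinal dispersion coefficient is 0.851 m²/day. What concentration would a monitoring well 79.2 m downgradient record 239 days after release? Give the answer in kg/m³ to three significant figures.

For an instantaneous plane source, C(x,t) = M/(n_e·A·√(4πDt)) · exp(−(x−vt)²/(4Dt)), with n_e·A the pore (flow) area.
Plume center vt = 0.339 × 239 = 81.021 m, so the well at 79.2 m is 1.821 m upgradient of the peak.
√(4πDt) = 50.56 m, giving peak height M/(n_e·A·√(4πDt)) = 0.516/(0.24 × 4.99 × 50.56) = 0.008522 kg/m³.
(x−vt)²/(4Dt) = (-1.821)²/(4 × 0.851 × 239) = 0.004076; exp(−0.004076) = 0.9959.
C = 0.008522 × 0.9959 = 0.00849 kg/m³.

0.00849 kg/m³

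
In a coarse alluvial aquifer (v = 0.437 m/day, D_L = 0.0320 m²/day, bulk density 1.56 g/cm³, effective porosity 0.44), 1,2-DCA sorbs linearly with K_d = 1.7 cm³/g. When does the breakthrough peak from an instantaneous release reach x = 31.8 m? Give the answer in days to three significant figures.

Retardation factor R = 1 + ρ_b·K_d/n = 1 + 1.56 × 1.7/0.44 = 7.027.
Sorption retards both mechanisms: v_R = v/R = 0.06219 m/day, D_R = D/R = 0.004554 m²/day.
Peak time from v_R²t² + 2D_R t − x² = 0: t = (√(D_R² + v_R²x²) − D_R)/v_R².
√(D_R² + v_R²x²) = √(0.004554² + 0.06219² × 31.8²) = 1.978; v_R² = 0.003868.
t = (1.978 − 0.004554)/0.003868 = 510 days.

510 days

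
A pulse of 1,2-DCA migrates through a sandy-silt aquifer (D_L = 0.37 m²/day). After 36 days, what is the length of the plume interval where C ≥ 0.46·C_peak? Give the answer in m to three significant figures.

12.9 m

The plume is Gaussian with σ = √(2Dt) = √(2 × 0.37 × 36) = 5.161 m.
C/C_peak = exp(−Δx²/(2σ²)) = 0.46 ⇒ Δx = σ·√(−2 ln 0.46) = 5.161 × 1.246 = 6.431 m.
Width = 2Δx = 12.9 m.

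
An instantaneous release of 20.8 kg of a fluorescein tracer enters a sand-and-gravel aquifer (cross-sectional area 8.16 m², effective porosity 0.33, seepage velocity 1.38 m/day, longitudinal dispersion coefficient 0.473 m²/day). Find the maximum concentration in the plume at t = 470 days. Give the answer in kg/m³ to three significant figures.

0.146 kg/m³

The peak of an instantaneous 1D plume sits at x = vt; there the Gaussian factor is 1 and C_max = M/(n_e·A·√(4πDt)), where n_e·A is the pore area the mass is dissolved in.
√(4πDt) = √(4π × 0.473 × 470) = 52.85 m, so C_max = 20.8/(0.33 × 8.16 × 52.85) = 0.146 kg/m³.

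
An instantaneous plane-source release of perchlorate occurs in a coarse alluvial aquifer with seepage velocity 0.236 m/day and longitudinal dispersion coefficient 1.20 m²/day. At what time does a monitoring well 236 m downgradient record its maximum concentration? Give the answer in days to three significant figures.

979 days

For the 1D instantaneous-source solution, setting ∂C/∂t = 0 at fixed x gives v²t² + 2Dt − x² = 0, so t = (√(D² + v²x²) − D)/v².
√(D² + v²x²) = √(1.20² + 0.236² × 236²) = 55.71; v² = 0.055696.
t = (55.71 − 1.20)/0.055696 = 979 days (vs. the pure-advection estimate x/v = 1000 d).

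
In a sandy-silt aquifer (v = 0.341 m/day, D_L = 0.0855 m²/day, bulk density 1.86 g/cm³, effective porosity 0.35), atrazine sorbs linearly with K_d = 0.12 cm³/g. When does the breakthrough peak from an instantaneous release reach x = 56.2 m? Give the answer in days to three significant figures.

269 days

Retardation factor R = 1 + ρ_b·K_d/n = 1 + 1.86 × 0.12/0.35 = 1.638.
Sorption retards both mechanisms: v_R = v/R = 0.2082 m/day, D_R = D/R = 0.05220 m²/day.
Peak time from v_R²t² + 2D_R t − x² = 0: t = (√(D_R² + v_R²x²) − D_R)/v_R².
√(D_R² + v_R²x²) = √(0.05220² + 0.2082² × 56.2²) = 11.70; v_R² = 0.04335.
t = (11.70 − 0.05220)/0.04335 = 269 days.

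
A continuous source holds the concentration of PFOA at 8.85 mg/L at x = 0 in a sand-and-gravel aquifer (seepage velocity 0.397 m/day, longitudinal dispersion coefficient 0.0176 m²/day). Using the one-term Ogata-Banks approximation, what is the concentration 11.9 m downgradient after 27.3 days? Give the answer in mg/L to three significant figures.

1.23 mg/L

For a continuous step input, C/C₀ ≈ ½·erfc((x−vt)/(2√(Dt))).
vt = 0.397 × 27.3 = 10.8381 m and 2√(Dt) = 2√(0.0176 × 27.3) = 1.386 m.
Argument (x−vt)/(2√(Dt)) = (11.9 − 10.8381)/1.386 = 0.7662; ½·erfc(0.7662) = 0.1393.
C = 8.85 × 0.1393 = 1.23 mg/L.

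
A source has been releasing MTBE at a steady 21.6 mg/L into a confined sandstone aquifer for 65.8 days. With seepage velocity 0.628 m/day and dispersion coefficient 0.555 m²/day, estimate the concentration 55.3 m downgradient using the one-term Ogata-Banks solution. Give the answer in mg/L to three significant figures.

1.10 mg/L

For a continuous step input, C/C₀ ≈ ½·erfc((x−vt)/(2√(Dt))).
vt = 0.628 × 65.8 = 41.3224 m and 2√(Dt) = 2√(0.555 × 65.8) = 12.09 m.
Argument (x−vt)/(2√(Dt)) = (55.3 − 41.3224)/12.09 = 1.156; ½·erfc(1.156) = 0.05104.
C = 21.6 × 0.05104 = 1.10 mg/L.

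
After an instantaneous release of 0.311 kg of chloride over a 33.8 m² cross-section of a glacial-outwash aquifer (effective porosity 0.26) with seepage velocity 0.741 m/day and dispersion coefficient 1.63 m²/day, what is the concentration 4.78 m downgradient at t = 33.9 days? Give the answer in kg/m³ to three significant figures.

0.000207 kg/m³

For an instantaneous plane source, C(x,t) = M/(n_e·A·√(4πDt)) · exp(−(x−vt)²/(4Dt)), with n_e·A the pore (flow) area.
Plume center vt = 0.741 × 33.9 = 25.1199 m, so the well at 4.78 m is 20.3399 m upgradient of the peak.
√(4πDt) = 26.35 m, giving peak height M/(n_e·A·√(4πDt)) = 0.311/(0.26 × 33.8 × 26.35) = 0.001343 kg/m³.
(x−vt)²/(4Dt) = (-20.3399)²/(4 × 1.63 × 33.9) = 1.872; exp(−1.872) = 0.1538.
C = 0.001343 × 0.1538 = 0.000207 kg/m³.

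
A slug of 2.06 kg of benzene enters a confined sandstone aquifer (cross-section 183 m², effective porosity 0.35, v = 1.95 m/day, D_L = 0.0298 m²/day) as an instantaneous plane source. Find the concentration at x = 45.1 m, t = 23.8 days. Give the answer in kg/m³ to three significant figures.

0.00588 kg/m³

For an instantaneous plane source, C(x,t) = M/(n_e·A·√(4πDt)) · exp(−(x−vt)²/(4Dt)), with n_e·A the pore (flow) area.
Plume center vt = 1.95 × 23.8 = 46.41 m, so the well at 45.1 m is 1.31 m upgradient of the peak.
√(4πDt) = 2.985 m, giving peak height M/(n_e·A·√(4πDt)) = 2.06/(0.35 × 183 × 2.985) = 0.01077 kg/m³.
(x−vt)²/(4Dt) = (-1.31)²/(4 × 0.0298 × 23.8) = 0.6049; exp(−0.6049) = 0.5461.
C = 0.01077 × 0.5461 = 0.00588 kg/m³.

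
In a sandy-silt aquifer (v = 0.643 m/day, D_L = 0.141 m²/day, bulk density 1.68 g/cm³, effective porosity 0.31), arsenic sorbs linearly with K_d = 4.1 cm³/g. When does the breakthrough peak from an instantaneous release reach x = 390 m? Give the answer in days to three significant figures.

Retardation factor R = 1 + ρ_b·K_d/n = 1 + 1.68 × 4.1/0.31 = 23.22.
Sorption retards both mechanisms: v_R = v/R = 0.02769 m/day, D_R = D/R = 0.006072 m²/day.
Peak time from v_R²t² + 2D_R t − x² = 0: t = (√(D_R² + v_R²x²) − D_R)/v_R².
√(D_R² + v_R²x²) = √(0.006072² + 0.02769² × 390²) = 10.80; v_R² = 0.0007667.
t = (10.80 − 0.006072)/0.0007667 = 14100 days.

14100 days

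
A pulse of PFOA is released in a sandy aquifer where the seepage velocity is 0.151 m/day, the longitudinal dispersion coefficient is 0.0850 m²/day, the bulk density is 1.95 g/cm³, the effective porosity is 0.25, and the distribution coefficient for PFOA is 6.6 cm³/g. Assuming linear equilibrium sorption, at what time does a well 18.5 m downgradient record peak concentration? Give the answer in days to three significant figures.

6240 days

Retardation factor R = 1 + ρ_b·K_d/n = 1 + 1.95 × 6.6/0.25 = 52.48.
Sorption retards both mechanisms: v_R = v/R = 0.002877 m/day, D_R = D/R = 0.001620 m²/day.
Peak time from v_R²t² + 2D_R t − x² = 0: t = (√(D_R² + v_R²x²) − D_R)/v_R².
√(D_R² + v_R²x²) = √(0.001620² + 0.002877² × 18.5²) = 0.05325; v_R² = 8.277e-06.
t = (0.05325 − 0.001620)/8.277e-06 = 6240 days.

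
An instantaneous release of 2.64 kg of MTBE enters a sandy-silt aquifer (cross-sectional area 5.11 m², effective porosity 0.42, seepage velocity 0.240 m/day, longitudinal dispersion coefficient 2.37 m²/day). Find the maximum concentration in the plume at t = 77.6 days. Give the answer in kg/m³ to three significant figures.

The peak of an instantaneous 1D plume sits at x = vt; there the Gaussian factor is 1 and C_max = M/(n_e·A·√(4πDt)), where n_e·A is the pore area the mass is dissolved in.
√(4πDt) = √(4π × 2.37 × 77.6) = 48.07 m, so C_max = 2.64/(0.42 × 5.11 × 48.07) = 0.0256 kg/m³.

0.0256 kg/m³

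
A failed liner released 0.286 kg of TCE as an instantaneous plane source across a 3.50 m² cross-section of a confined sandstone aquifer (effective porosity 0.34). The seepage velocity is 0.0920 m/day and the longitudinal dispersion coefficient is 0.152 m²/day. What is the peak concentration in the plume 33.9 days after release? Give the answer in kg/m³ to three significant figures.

0.0299 kg/m³

The peak of an instantaneous 1D plume sits at x = vt; there the Gaussian factor is 1 and C_max = M/(n_e·A·√(4πDt)), where n_e·A is the pore area the mass is dissolved in.
√(4πDt) = √(4π × 0.152 × 33.9) = 8.047 m, so C_max = 0.286/(0.34 × 3.50 × 8.047) = 0.0299 kg/m³.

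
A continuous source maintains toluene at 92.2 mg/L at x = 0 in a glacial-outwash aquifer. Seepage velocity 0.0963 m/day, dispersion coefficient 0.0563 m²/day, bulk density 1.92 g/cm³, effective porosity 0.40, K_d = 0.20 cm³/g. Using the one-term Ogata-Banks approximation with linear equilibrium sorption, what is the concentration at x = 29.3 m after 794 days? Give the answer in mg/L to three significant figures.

Retardation factor R = 1 + ρ_b·K_d/n = 1 + 1.92 × 0.20/0.40 = 1.960.
Sorption retards both mechanisms: v_R = v/R = 0.04913 m/day, D_R = D/R = 0.02872 m²/day.
v_R·t = 0.04913 × 794 = 39.00922 m; 2√(D_R t) = 9.551 m; argument = (29.3 − 39.00922)/9.551 = -1.017.
C = C₀ × ½·erfc(-1.017) = 92.2 × 0.9248 = 85.3 mg/L.

85.3 mg/L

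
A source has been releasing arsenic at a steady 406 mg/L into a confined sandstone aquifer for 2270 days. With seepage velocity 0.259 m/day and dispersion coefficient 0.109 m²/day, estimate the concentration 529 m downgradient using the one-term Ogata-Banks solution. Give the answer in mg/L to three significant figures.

404 mg/L

For a continuous step input, C/C₀ ≈ ½·erfc((x−vt)/(2√(Dt))).
vt = 0.259 × 2270 = 587.93 m and 2√(Dt) = 2√(0.109 × 2270) = 31.46 m.
Argument (x−vt)/(2√(Dt)) = (529 − 587.93)/31.46 = -1.873; ½·erfc(-1.873) = 0.9960.
C = 406 × 0.9960 = 404 mg/L.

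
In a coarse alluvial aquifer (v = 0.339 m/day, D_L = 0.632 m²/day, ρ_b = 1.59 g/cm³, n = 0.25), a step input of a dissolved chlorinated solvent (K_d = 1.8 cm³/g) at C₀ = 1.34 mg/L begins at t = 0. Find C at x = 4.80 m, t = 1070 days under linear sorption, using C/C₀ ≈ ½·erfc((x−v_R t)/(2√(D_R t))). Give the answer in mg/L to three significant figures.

1.33 mg/L

Retardation factor R = 1 + ρ_b·K_d/n = 1 + 1.59 × 1.8/0.25 = 12.45.
Sorption retards both mechanisms: v_R = v/R = 0.02723 m/day, D_R = D/R = 0.05076 m²/day.
v_R·t = 0.02723 × 1070 = 29.1361 m; 2√(D_R t) = 14.74 m; argument = (4.80 − 29.1361)/14.74 = -1.651.
C = C₀ × ½·erfc(-1.651) = 1.34 × 0.9902 = 1.33 mg/L.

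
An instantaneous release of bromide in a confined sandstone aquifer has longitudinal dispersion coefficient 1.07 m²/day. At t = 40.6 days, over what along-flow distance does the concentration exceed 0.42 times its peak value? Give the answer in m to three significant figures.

24.6 m

The plume is Gaussian with σ = √(2Dt) = √(2 × 1.07 × 40.6) = 9.321 m.
C/C_peak = exp(−Δx²/(2σ²)) = 0.42 ⇒ Δx = σ·√(−2 ln 0.42) = 9.321 × 1.317 = 12.28 m.
Width = 2Δx = 24.6 m.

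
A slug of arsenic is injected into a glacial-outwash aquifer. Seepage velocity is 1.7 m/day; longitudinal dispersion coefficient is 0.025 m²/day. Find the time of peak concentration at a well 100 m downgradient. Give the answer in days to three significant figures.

58.8 days

For the 1D instantaneous-source solution, setting ∂C/∂t = 0 at fixed x gives v²t² + 2Dt − x² = 0, so t = (√(D² + v²x²) − D)/v².
√(D² + v²x²) = √(0.025² + 1.7² × 100²) = 170.0; v² = 2.89.
t = (170.0 − 0.025)/2.89 = 58.8 days (vs. the pure-advection estimate x/v = 58.8 d).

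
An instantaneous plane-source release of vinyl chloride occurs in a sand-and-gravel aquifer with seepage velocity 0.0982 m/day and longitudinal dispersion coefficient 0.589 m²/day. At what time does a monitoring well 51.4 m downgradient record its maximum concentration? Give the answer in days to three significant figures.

For the 1D instantaneous-source solution, setting ∂C/∂t = 0 at fixed x gives v²t² + 2Dt − x² = 0, so t = (√(D² + v²x²) − D)/v².
√(D² + v²x²) = √(0.589² + 0.0982² × 51.4²) = 5.082; v² = 0.00964324.
t = (5.082 − 0.589)/0.00964324 = 466 days (vs. the pure-advection estimate x/v = 523 d).

466 days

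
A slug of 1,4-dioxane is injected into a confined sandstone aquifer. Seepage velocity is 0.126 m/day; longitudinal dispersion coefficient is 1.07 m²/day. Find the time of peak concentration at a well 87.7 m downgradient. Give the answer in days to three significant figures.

632 days

For the 1D instantaneous-source solution, setting ∂C/∂t = 0 at fixed x gives v²t² + 2Dt − x² = 0, so t = (√(D² + v²x²) − D)/v².
√(D² + v²x²) = √(1.07² + 0.126² × 87.7²) = 11.10; v² = 0.015876.
t = (11.10 − 1.07)/0.015876 = 632 days (vs. the pure-advection estimate x/v = 696 d).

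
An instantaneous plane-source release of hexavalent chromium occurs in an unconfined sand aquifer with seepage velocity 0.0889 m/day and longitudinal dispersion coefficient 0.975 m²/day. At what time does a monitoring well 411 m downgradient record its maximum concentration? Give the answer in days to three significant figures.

For the 1D instantaneous-source solution, setting ∂C/∂t = 0 at fixed x gives v²t² + 2Dt − x² = 0, so t = (√(D² + v²x²) − D)/v².
√(D² + v²x²) = √(0.975² + 0.0889² × 411²) = 36.55; v² = 0.00790321.
t = (36.55 − 0.975)/0.00790321 = 4500 days (vs. the pure-advection estimate x/v = 4620 d).

4500 days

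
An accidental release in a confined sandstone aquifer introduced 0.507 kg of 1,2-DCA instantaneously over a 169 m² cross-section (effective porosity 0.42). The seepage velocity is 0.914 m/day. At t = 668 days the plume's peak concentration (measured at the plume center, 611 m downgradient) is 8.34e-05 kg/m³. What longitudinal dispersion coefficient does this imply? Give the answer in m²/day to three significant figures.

0.874 m²/day

At the plume center C_max = M/(n_e·A·√(4πDt)), so D = M²/(4πt·(n_e·A·C_max)²).
n_e·A·C_max = 0.42 × 169 × 8.34e-05 = 0.005920 kg/m.
D = 0.507²/(4π × 668 × 0.005920²) = 0.874 m²/day.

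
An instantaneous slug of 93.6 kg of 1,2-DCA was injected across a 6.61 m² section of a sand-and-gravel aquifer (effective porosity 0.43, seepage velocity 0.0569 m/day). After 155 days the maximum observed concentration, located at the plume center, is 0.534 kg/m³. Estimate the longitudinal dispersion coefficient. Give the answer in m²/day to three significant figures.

1.95 m²/day

At the plume center C_max = M/(n_e·A·√(4πDt)), so D = M²/(4πt·(n_e·A·C_max)²).
n_e·A·C_max = 0.43 × 6.61 × 0.534 = 1.518 kg/m.
D = 93.6²/(4π × 155 × 1.518²) = 1.95 m²/day.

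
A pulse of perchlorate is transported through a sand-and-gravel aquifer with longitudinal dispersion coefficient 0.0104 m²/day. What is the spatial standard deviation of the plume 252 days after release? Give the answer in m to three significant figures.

Dispersive spreading gives a Gaussian with σ² = 2Dt; advection only shifts the center.
σ = √(2 × 0.0104 × 252) = 2.29 m.

2.29 m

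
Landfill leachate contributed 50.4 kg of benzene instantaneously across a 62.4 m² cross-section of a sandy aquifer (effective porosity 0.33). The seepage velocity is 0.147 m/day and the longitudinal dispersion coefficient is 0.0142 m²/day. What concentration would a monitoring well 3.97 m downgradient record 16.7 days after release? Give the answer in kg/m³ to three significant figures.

0.126 kg/m³

For an instantaneous plane source, C(x,t) = M/(n_e·A·√(4πDt)) · exp(−(x−vt)²/(4Dt)), with n_e·A the pore (flow) area.
Plume center vt = 0.147 × 16.7 = 2.4549 m, so the well at 3.97 m is 1.5151 m downgradient of the peak.
√(4πDt) = 1.726 m, giving peak height M/(n_e·A·√(4πDt)) = 50.4/(0.33 × 62.4 × 1.726) = 1.418 kg/m³.
(x−vt)²/(4Dt) = (1.5151)²/(4 × 0.0142 × 16.7) = 2.420; exp(−2.420) = 0.08892.
C = 1.418 × 0.08892 = 0.126 kg/m³.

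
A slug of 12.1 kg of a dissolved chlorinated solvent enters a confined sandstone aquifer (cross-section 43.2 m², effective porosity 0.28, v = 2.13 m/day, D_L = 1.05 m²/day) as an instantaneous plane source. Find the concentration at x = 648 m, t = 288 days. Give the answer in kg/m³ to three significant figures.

For an instantaneous plane source, C(x,t) = M/(n_e·A·√(4πDt)) · exp(−(x−vt)²/(4Dt)), with n_e·A the pore (flow) area.
Plume center vt = 2.13 × 288 = 613.44 m, so the well at 648 m is 34.56 m downgradient of the peak.
√(4πDt) = 61.64 m, giving peak height M/(n_e·A·√(4πDt)) = 12.1/(0.28 × 43.2 × 61.64) = 0.01623 kg/m³.
(x−vt)²/(4Dt) = (34.56)²/(4 × 1.05 × 288) = 0.9874; exp(−0.9874) = 0.3725.
C = 0.01623 × 0.3725 = 0.00605 kg/m³.

0.00605 kg/m³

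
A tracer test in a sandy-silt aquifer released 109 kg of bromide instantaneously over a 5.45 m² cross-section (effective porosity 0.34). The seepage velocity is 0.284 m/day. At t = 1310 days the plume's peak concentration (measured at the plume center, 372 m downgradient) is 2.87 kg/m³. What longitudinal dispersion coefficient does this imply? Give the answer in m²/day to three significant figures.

0.0255 m²/day

At the plume center C_max = M/(n_e·A·√(4πDt)), so D = M²/(4πt·(n_e·A·C_max)²).
n_e·A·C_max = 0.34 × 5.45 × 2.87 = 5.318 kg/m.
D = 109²/(4π × 1310 × 5.318²) = 0.0255 m²/day.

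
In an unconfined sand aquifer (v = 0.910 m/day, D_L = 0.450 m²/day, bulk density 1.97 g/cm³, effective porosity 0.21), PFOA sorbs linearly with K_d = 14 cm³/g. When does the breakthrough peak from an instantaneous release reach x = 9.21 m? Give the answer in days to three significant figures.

1270 days

Retardation factor R = 1 + ρ_b·K_d/n = 1 + 1.97 × 14/0.21 = 132.3.
Sorption retards both mechanisms: v_R = v/R = 0.006878 m/day, D_R = D/R = 0.003401 m²/day.
Peak time from v_R²t² + 2D_R t − x² = 0: t = (√(D_R² + v_R²x²) − D_R)/v_R².
√(D_R² + v_R²x²) = √(0.003401² + 0.006878² × 9.21²) = 0.06344; v_R² = 4.731e-05.
t = (0.06344 − 0.003401)/4.731e-05 = 1270 days.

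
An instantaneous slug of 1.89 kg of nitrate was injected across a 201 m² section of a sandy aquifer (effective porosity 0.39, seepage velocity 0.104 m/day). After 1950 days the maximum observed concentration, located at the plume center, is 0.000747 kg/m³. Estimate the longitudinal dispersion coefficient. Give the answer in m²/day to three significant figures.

At the plume center C_max = M/(n_e·A·√(4πDt)), so D = M²/(4πt·(n_e·A·C_max)²).
n_e·A·C_max = 0.39 × 201 × 0.000747 = 0.05856 kg/m.
D = 1.89²/(4π × 1950 × 0.05856²) = 0.0425 m²/day.

0.0425 m²/day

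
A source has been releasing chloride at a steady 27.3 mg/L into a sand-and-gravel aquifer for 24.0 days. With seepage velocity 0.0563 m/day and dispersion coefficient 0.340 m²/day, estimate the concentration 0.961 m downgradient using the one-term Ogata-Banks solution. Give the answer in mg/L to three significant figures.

14.7 mg/L

For a continuous step input, C/C₀ ≈ ½·erfc((x−vt)/(2√(Dt))).
vt = 0.0563 × 24.0 = 1.3512 m and 2√(Dt) = 2√(0.340 × 24.0) = 5.713 m.
Argument (x−vt)/(2√(Dt)) = (0.961 − 1.3512)/5.713 = -0.06830; ½·erfc(-0.06830) = 0.5385.
C = 27.3 × 0.5385 = 14.7 mg/L.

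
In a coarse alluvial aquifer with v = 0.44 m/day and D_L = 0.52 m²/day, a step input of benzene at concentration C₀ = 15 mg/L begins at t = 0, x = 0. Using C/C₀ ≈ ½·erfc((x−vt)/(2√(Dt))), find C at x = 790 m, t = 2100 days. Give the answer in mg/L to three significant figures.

For a continuous step input, C/C₀ ≈ ½·erfc((x−vt)/(2√(Dt))).
vt = 0.44 × 2100 = 924 m and 2√(Dt) = 2√(0.52 × 2100) = 66.09 m.
Argument (x−vt)/(2√(Dt)) = (790 − 924)/66.09 = -2.028; ½·erfc(-2.028) = 0.9979.
C = 15 × 0.9979 = 15.0 mg/L.

15.0 mg/L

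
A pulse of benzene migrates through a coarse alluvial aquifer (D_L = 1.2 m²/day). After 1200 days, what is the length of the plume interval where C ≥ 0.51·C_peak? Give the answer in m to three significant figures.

The plume is Gaussian with σ = √(2Dt) = √(2 × 1.2 × 1200) = 53.67 m.
C/C_peak = exp(−Δx²/(2σ²)) = 0.51 ⇒ Δx = σ·√(−2 ln 0.51) = 53.67 × 1.160 = 62.26 m.
Width = 2Δx = 125 m.

125 m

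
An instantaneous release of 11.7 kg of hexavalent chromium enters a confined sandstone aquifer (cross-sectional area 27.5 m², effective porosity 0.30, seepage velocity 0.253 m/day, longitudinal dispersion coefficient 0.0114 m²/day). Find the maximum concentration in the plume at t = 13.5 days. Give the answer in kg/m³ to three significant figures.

The peak of an instantaneous 1D plume sits at x = vt; there the Gaussian factor is 1 and C_max = M/(n_e·A·√(4πDt)), where n_e·A is the pore area the mass is dissolved in.
√(4πDt) = √(4π × 0.0114 × 13.5) = 1.391 m, so C_max = 11.7/(0.30 × 27.5 × 1.391) = 1.02 kg/m³.

1.02 kg/m³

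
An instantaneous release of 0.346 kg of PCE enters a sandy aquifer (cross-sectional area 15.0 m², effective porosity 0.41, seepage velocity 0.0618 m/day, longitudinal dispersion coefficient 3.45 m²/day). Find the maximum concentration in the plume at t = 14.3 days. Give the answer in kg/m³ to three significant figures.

0.00226 kg/m³

The peak of an instantaneous 1D plume sits at x = vt; there the Gaussian factor is 1 and C_max = M/(n_e·A·√(4πDt)), where n_e·A is the pore area the mass is dissolved in.
√(4πDt) = √(4π × 3.45 × 14.3) = 24.90 m, so C_max = 0.346/(0.41 × 15.0 × 24.90) = 0.00226 kg/m³.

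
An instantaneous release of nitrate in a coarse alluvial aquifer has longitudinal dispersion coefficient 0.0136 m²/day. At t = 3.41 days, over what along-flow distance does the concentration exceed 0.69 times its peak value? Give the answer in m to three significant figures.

0.525 m

The plume is Gaussian with σ = √(2Dt) = √(2 × 0.0136 × 3.41) = 0.3046 m.
C/C_peak = exp(−Δx²/(2σ²)) = 0.69 ⇒ Δx = σ·√(−2 ln 0.69) = 0.3046 × 0.8615 = 0.2624 m.
Width = 2Δx = 0.525 m.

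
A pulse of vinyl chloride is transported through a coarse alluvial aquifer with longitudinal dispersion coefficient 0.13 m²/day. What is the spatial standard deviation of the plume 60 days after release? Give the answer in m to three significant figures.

Dispersive spreading gives a Gaussian with σ² = 2Dt; advection only shifts the center.
σ = √(2 × 0.13 × 60) = 3.95 m.

3.95 m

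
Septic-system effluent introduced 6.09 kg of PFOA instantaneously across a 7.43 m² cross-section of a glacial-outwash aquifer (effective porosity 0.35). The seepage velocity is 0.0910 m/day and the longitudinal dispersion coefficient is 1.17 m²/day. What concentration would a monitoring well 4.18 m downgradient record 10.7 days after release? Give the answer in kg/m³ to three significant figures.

0.152 kg/m³

For an instantaneous plane source, C(x,t) = M/(n_e·A·√(4πDt)) · exp(−(x−vt)²/(4Dt)), with n_e·A the pore (flow) area.
Plume center vt = 0.0910 × 10.7 = 0.9737 m, so the well at 4.18 m is 3.2063 m downgradient of the peak.
√(4πDt) = 12.54 m, giving peak height M/(n_e·A·√(4πDt)) = 6.09/(0.35 × 7.43 × 12.54) = 0.1868 kg/m³.
(x−vt)²/(4Dt) = (3.2063)²/(4 × 1.17 × 10.7) = 0.2053; exp(−0.2053) = 0.8144.
C = 0.1868 × 0.8144 = 0.152 kg/m³.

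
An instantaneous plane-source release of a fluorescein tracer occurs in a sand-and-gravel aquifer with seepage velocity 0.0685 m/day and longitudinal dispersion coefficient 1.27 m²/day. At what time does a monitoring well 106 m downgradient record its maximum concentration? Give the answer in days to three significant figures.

1300 days

For the 1D instantaneous-source solution, setting ∂C/∂t = 0 at fixed x gives v²t² + 2Dt − x² = 0, so t = (√(D² + v²x²) − D)/v².
√(D² + v²x²) = √(1.27² + 0.0685² × 106²) = 7.371; v² = 0.00469225.
t = (7.371 − 1.27)/0.00469225 = 1300 days (vs. the pure-advection estimate x/v = 1550 d).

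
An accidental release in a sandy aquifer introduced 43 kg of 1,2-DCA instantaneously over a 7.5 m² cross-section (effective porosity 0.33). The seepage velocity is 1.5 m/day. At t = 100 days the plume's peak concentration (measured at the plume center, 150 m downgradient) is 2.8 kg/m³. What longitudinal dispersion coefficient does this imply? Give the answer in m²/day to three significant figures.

At the plume center C_max = M/(n_e·A·√(4πDt)), so D = M²/(4πt·(n_e·A·C_max)²).
n_e·A·C_max = 0.33 × 7.5 × 2.8 = 6.930 kg/m.
D = 43²/(4π × 100 × 6.930²) = 0.0306 m²/day.

0.0306 m²/day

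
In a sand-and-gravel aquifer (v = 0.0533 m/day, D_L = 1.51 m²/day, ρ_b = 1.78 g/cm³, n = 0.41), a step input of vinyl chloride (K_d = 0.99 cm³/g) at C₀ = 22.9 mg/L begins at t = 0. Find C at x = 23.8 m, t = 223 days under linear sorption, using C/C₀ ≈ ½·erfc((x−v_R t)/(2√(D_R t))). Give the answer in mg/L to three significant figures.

0.640 mg/L

Retardation factor R = 1 + ρ_b·K_d/n = 1 + 1.78 × 0.99/0.41 = 5.298.
Sorption retards both mechanisms: v_R = v/R = 0.01006 m/day, D_R = D/R = 0.2850 m²/day.
v_R·t = 0.01006 × 223 = 2.24338 m; 2√(D_R t) = 15.94 m; argument = (23.8 − 2.24338)/15.94 = 1.352.
C = C₀ × ½·erfc(1.352) = 22.9 × 0.02794 = 0.640 mg/L.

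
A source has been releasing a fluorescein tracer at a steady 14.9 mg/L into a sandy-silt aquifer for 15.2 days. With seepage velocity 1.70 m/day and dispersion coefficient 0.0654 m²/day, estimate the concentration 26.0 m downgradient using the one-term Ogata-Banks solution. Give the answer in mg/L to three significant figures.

6.78 mg/L

For a continuous step input, C/C₀ ≈ ½·erfc((x−vt)/(2√(Dt))).
vt = 1.70 × 15.2 = 25.84 m and 2√(Dt) = 2√(0.0654 × 15.2) = 1.994 m.
Argument (x−vt)/(2√(Dt)) = (26.0 − 25.84)/1.994 = 0.08024; ½·erfc(0.08024) = 0.4548.
C = 14.9 × 0.4548 = 6.78 mg/L.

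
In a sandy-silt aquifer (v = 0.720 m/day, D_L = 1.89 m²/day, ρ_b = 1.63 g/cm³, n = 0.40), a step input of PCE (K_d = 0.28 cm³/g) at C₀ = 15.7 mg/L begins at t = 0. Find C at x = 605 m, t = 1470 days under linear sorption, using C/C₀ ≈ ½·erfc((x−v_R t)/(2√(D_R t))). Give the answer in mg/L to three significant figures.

Retardation factor R = 1 + ρ_b·K_d/n = 1 + 1.63 × 0.28/0.40 = 2.141.
Sorption retards both mechanisms: v_R = v/R = 0.3363 m/day, D_R = D/R = 0.8828 m²/day.
v_R·t = 0.3363 × 1470 = 494.361 m; 2√(D_R t) = 72.05 m; argument = (605 − 494.361)/72.05 = 1.536.
C = C₀ × ½·erfc(1.536) = 15.7 × 0.01492 = 0.234 mg/L.

0.234 mg/L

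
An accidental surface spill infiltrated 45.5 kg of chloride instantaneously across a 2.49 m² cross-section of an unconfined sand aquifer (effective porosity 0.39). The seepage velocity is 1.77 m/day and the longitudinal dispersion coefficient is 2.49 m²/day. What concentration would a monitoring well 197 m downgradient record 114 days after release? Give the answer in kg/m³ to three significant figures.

For an instantaneous plane source, C(x,t) = M/(n_e·A·√(4πDt)) · exp(−(x−vt)²/(4Dt)), with n_e·A the pore (flow) area.
Plume center vt = 1.77 × 114 = 201.78 m, so the well at 197 m is 4.78 m upgradient of the peak.
√(4πDt) = 59.73 m, giving peak height M/(n_e·A·√(4πDt)) = 45.5/(0.39 × 2.49 × 59.73) = 0.7844 kg/m³.
(x−vt)²/(4Dt) = (-4.78)²/(4 × 2.49 × 114) = 0.02012; exp(−0.02012) = 0.9801.
C = 0.7844 × 0.9801 = 0.769 kg/m³.

0.769 kg/m³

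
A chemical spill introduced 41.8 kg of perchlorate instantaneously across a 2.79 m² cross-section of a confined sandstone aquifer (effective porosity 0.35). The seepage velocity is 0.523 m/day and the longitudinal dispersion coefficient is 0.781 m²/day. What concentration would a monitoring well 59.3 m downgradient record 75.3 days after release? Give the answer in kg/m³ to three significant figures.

For an instantaneous plane source, C(x,t) = M/(n_e·A·√(4πDt)) · exp(−(x−vt)²/(4Dt)), with n_e·A the pore (flow) area.
Plume center vt = 0.523 × 75.3 = 39.3819 m, so the well at 59.3 m is 19.9181 m downgradient of the peak.
√(4πDt) = 27.18 m, giving peak height M/(n_e·A·√(4πDt)) = 41.8/(0.35 × 2.79 × 27.18) = 1.575 kg/m³.
(x−vt)²/(4Dt) = (19.9181)²/(4 × 0.781 × 75.3) = 1.687; exp(−1.687) = 0.1851.
C = 1.575 × 0.1851 = 0.292 kg/m³.

0.292 kg/m³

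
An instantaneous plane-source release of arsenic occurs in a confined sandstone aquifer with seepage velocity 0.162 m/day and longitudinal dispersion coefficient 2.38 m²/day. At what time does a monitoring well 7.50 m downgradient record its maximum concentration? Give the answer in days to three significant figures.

For the 1D instantaneous-source solution, setting ∂C/∂t = 0 at fixed x gives v²t² + 2Dt − x² = 0, so t = (√(D² + v²x²) − D)/v².
√(D² + v²x²) = √(2.38² + 0.162² × 7.50²) = 2.672; v² = 0.026244.
t = (2.672 − 2.38)/0.026244 = 11.1 days (vs. the pure-advection estimate x/v = 46.3 d).

11.1 days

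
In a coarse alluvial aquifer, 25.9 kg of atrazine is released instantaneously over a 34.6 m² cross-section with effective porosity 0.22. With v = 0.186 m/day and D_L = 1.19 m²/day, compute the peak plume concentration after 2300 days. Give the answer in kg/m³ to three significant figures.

0.0183 kg/m³

The peak of an instantaneous 1D plume sits at x = vt; there the Gaussian factor is 1 and C_max = M/(n_e·A·√(4πDt)), where n_e·A is the pore area the mass is dissolved in.
√(4πDt) = √(4π × 1.19 × 2300) = 185.5 m, so C_max = 25.9/(0.22 × 34.6 × 185.5) = 0.0183 kg/m³.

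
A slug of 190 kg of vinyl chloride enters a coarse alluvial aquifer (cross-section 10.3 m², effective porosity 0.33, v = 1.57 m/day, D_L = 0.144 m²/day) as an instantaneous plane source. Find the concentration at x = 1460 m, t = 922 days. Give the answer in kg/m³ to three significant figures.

For an instantaneous plane source, C(x,t) = M/(n_e·A·√(4πDt)) · exp(−(x−vt)²/(4Dt)), with n_e·A the pore (flow) area.
Plume center vt = 1.57 × 922 = 1447.54 m, so the well at 1460 m is 12.46 m downgradient of the peak.
√(4πDt) = 40.85 m, giving peak height M/(n_e·A·√(4πDt)) = 190/(0.33 × 10.3 × 40.85) = 1.368 kg/m³.
(x−vt)²/(4Dt) = (12.46)²/(4 × 0.144 × 922) = 0.2923; exp(−0.2923) = 0.7465.
C = 1.368 × 0.7465 = 1.02 kg/m³.

1.02 kg/m³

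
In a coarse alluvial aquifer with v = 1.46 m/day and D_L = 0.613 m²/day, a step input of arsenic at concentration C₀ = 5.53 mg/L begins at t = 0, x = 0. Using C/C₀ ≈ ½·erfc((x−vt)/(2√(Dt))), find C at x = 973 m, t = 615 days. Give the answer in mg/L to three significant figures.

For a continuous step input, C/C₀ ≈ ½·erfc((x−vt)/(2√(Dt))).
vt = 1.46 × 615 = 897.9 m and 2√(Dt) = 2√(0.613 × 615) = 38.83 m.
Argument (x−vt)/(2√(Dt)) = (973 − 897.9)/38.83 = 1.934; ½·erfc(1.934) = 0.003118.
C = 5.53 × 0.003118 = 0.0172 mg/L.

0.0172 mg/L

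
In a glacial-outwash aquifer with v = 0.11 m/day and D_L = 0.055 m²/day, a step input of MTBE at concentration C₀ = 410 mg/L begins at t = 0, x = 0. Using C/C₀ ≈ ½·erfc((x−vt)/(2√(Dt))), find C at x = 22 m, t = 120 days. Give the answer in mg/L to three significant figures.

For a continuous step input, C/C₀ ≈ ½·erfc((x−vt)/(2√(Dt))).
vt = 0.11 × 120 = 13.2 m and 2√(Dt) = 2√(0.055 × 120) = 5.138 m.
Argument (x−vt)/(2√(Dt)) = (22 − 13.2)/5.138 = 1.713; ½·erfc(1.713) = 0.007706.
C = 410 × 0.007706 = 3.16 mg/L.

3.16 mg/L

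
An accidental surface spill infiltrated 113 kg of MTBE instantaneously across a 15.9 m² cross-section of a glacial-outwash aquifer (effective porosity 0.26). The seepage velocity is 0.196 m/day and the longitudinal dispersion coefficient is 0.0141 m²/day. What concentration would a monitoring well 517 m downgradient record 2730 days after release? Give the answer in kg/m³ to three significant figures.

0.149 kg/m³

For an instantaneous plane source, C(x,t) = M/(n_e·A·√(4πDt)) · exp(−(x−vt)²/(4Dt)), with n_e·A the pore (flow) area.
Plume center vt = 0.196 × 2730 = 535.08 m, so the well at 517 m is 18.08 m upgradient of the peak.
√(4πDt) = 21.99 m, giving peak height M/(n_e·A·√(4πDt)) = 113/(0.26 × 15.9 × 21.99) = 1.243 kg/m³.
(x−vt)²/(4Dt) = (-18.08)²/(4 × 0.0141 × 2730) = 2.123; exp(−2.123) = 0.1197.
C = 1.243 × 0.1197 = 0.149 kg/m³.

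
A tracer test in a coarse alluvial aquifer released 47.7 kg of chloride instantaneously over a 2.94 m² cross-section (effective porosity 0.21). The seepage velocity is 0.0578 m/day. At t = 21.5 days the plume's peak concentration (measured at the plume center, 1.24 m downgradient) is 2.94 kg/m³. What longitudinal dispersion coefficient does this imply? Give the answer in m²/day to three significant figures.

2.56 m²/day

At the plume center C_max = M/(n_e·A·√(4πDt)), so D = M²/(4πt·(n_e·A·C_max)²).
n_e·A·C_max = 0.21 × 2.94 × 2.94 = 1.815 kg/m.
D = 47.7²/(4π × 21.5 × 1.815²) = 2.56 m²/day.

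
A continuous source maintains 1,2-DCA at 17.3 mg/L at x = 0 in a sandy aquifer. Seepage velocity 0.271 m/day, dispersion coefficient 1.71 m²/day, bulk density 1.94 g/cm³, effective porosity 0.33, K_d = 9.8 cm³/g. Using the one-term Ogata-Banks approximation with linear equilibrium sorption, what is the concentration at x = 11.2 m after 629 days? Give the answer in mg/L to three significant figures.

1.48 mg/L

Retardation factor R = 1 + ρ_b·K_d/n = 1 + 1.94 × 9.8/0.33 = 58.61.
Sorption retards both mechanisms: v_R = v/R = 0.004624 m/day, D_R = D/R = 0.02918 m²/day.
v_R·t = 0.004624 × 629 = 2.908496 m; 2√(D_R t) = 8.568 m; argument = (11.2 − 2.908496)/8.568 = 0.9677.
C = C₀ × ½·erfc(0.9677) = 17.3 × 0.08557 = 1.48 mg/L.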